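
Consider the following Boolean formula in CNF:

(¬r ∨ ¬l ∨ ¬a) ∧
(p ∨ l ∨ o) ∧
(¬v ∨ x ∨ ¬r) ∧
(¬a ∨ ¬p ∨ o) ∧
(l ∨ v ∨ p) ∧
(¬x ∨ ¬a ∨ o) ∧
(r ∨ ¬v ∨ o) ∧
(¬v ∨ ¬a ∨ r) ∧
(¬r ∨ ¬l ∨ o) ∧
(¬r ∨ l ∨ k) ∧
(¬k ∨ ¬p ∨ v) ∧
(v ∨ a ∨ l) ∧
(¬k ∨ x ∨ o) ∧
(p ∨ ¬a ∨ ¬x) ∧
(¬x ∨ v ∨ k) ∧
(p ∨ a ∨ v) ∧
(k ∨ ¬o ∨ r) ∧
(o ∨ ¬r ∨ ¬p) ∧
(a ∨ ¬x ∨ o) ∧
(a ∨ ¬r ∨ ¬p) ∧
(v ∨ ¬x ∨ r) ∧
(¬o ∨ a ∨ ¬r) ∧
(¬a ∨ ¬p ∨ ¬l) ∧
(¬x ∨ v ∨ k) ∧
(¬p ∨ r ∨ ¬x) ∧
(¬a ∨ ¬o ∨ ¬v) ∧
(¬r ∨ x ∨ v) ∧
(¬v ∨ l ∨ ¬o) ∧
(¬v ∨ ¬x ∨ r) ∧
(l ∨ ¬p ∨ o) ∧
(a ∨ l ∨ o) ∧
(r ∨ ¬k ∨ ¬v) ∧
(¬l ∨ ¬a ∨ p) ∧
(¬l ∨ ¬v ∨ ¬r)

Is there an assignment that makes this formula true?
Yes

Yes, the formula is satisfiable.

One satisfying assignment is: l=True, v=False, x=False, p=True, k=False, o=False, a=False, r=False

Verification: With this assignment, all 34 clauses evaluate to true.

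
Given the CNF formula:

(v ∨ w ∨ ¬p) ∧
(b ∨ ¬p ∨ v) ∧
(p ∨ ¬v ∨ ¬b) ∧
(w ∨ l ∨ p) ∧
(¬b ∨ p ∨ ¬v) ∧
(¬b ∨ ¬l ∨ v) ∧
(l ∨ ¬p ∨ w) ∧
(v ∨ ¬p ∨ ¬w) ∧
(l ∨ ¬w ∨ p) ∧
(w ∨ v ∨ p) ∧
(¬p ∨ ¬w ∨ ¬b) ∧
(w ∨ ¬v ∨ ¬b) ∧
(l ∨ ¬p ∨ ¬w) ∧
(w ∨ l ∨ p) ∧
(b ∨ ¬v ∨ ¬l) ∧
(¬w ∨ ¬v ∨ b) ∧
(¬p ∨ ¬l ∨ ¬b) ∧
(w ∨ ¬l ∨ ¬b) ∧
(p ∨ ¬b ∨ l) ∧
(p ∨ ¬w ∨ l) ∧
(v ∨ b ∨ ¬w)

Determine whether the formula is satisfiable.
No

No, the formula is not satisfiable.

No assignment of truth values to the variables can make all 21 clauses true simultaneously.

The formula is UNSAT (unsatisfiable).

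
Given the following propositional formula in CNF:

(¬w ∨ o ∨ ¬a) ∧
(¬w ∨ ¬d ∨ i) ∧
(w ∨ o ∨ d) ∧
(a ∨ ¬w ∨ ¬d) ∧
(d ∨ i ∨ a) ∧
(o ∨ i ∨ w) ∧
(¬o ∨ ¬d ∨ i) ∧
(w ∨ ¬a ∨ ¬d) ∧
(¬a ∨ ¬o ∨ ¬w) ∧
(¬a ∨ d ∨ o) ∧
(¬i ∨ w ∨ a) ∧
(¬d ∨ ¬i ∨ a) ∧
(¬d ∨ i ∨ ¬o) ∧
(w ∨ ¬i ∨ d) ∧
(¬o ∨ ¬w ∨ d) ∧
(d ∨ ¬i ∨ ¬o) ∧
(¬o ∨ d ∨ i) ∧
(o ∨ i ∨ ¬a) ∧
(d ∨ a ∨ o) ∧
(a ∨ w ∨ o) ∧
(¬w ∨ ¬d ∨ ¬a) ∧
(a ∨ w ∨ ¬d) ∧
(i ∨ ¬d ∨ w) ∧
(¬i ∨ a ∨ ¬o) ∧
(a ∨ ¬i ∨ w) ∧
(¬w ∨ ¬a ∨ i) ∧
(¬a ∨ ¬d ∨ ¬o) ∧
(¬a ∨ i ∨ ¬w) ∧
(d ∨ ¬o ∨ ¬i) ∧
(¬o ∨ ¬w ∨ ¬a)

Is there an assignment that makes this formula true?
No

No, the formula is not satisfiable.

No assignment of truth values to the variables can make all 30 clauses true simultaneously.

The formula is UNSAT (unsatisfiable).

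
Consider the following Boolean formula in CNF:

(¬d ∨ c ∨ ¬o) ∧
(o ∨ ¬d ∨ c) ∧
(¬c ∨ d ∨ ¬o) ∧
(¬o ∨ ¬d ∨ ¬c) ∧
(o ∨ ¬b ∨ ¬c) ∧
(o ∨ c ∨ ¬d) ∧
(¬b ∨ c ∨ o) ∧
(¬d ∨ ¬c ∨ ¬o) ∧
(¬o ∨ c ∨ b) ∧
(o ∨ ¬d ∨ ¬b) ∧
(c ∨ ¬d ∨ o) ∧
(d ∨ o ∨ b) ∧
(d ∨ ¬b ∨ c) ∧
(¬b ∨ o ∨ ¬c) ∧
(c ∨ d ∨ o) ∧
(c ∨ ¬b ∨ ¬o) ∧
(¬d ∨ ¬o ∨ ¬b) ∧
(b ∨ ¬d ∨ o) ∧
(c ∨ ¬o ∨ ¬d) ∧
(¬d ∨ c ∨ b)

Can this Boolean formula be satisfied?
No

No, the formula is not satisfiable.

No assignment of truth values to the variables can make all 20 clauses true simultaneously.

The formula is UNSAT (unsatisfiable).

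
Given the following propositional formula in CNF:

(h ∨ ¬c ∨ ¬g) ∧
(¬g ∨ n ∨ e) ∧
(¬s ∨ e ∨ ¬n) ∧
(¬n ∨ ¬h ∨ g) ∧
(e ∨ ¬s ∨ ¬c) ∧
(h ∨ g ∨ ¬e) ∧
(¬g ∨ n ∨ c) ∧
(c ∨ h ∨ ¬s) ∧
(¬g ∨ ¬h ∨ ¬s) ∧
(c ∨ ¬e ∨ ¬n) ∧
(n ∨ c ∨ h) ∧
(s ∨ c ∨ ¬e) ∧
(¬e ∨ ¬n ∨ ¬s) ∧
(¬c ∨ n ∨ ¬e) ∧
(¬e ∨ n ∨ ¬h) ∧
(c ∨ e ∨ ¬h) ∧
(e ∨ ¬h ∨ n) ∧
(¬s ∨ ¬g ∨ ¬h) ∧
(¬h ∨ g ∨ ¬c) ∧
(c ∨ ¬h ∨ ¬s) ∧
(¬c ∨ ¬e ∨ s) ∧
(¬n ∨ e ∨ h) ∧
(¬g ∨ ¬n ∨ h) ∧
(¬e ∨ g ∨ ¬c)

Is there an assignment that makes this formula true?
Yes

Yes, the formula is satisfiable.

One satisfying assignment is: h=False, c=True, e=False, g=False, n=False, s=False

Verification: With this assignment, all 24 clauses evaluate to true.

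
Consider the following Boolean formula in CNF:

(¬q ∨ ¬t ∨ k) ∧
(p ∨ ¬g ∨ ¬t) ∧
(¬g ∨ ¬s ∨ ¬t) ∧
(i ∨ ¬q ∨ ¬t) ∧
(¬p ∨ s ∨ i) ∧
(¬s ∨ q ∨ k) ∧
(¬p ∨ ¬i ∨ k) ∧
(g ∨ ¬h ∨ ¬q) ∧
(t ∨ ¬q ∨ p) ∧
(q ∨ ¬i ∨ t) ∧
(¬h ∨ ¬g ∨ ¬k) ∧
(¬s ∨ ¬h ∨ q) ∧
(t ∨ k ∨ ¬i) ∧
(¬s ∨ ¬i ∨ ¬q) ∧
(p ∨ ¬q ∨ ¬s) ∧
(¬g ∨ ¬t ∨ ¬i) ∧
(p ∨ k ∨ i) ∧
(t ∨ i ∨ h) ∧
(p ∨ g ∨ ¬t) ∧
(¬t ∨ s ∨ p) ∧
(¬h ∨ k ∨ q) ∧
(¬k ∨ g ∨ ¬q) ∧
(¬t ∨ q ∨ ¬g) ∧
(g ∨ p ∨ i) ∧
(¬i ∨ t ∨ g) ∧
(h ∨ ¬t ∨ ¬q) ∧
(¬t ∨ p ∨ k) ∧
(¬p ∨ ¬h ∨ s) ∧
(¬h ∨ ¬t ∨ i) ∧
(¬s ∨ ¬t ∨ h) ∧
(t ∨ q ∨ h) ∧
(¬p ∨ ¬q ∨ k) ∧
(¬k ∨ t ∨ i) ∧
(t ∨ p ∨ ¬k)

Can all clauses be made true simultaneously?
Yes

Yes, the formula is satisfiable.

One satisfying assignment is: i=True, h=False, g=False, p=True, q=False, t=True, s=False, k=True

Verification: With this assignment, all 34 clauses evaluate to true.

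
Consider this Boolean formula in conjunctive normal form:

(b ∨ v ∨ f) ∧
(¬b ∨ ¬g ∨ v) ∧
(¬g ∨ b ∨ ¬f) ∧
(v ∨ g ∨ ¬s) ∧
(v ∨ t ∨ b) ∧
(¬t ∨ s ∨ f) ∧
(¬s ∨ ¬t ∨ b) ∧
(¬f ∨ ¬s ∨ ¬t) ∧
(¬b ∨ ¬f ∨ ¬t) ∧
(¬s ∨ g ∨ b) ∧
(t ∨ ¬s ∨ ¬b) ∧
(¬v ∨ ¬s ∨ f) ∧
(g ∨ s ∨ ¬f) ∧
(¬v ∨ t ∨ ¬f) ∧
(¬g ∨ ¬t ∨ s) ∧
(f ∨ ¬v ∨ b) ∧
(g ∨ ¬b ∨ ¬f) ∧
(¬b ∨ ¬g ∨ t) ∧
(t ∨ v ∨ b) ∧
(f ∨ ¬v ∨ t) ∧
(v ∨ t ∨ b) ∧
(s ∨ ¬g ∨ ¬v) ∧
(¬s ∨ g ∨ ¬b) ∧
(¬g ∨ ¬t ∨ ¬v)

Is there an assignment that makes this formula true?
Yes

Yes, the formula is satisfiable.

One satisfying assignment is: s=False, g=False, t=False, f=False, v=False, b=True

Verification: With this assignment, all 24 clauses evaluate to true.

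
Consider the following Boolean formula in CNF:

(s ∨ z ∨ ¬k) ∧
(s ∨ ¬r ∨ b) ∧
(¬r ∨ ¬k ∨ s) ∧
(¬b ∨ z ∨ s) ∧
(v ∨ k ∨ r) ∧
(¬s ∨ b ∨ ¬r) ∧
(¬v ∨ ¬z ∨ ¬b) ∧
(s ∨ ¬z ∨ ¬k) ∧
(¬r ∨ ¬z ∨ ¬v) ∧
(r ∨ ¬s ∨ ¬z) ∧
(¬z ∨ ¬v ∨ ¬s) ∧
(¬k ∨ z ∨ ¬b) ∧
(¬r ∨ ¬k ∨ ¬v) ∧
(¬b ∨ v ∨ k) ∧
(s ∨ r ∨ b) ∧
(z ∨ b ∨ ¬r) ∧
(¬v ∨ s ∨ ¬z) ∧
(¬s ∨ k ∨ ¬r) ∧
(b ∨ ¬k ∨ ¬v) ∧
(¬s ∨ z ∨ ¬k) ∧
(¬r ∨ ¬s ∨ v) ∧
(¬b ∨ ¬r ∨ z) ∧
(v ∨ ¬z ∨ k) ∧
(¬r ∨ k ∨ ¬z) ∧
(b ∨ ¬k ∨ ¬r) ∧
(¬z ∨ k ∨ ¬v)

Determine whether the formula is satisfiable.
Yes

Yes, the formula is satisfiable.

One satisfying assignment is: b=False, r=False, s=True, k=False, z=False, v=True

Verification: With this assignment, all 26 clauses evaluate to true.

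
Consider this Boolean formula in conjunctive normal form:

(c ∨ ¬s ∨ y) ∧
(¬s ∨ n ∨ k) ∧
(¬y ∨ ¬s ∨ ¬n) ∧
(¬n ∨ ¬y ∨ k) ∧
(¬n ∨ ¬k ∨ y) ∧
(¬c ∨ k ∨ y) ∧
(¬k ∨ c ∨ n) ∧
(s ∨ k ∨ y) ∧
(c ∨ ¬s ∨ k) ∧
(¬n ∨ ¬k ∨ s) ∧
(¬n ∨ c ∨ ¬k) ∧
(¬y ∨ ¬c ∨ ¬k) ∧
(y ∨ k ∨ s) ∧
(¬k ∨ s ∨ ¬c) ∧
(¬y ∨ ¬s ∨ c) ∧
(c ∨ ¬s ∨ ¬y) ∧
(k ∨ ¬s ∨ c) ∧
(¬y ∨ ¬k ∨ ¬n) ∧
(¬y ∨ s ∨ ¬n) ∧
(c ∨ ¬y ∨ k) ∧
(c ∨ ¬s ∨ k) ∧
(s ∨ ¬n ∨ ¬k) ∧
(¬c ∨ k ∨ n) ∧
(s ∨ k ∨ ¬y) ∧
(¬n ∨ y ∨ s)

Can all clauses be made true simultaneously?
Yes

Yes, the formula is satisfiable.

One satisfying assignment is: s=True, n=False, y=False, k=True, c=True

Verification: With this assignment, all 25 clauses evaluate to true.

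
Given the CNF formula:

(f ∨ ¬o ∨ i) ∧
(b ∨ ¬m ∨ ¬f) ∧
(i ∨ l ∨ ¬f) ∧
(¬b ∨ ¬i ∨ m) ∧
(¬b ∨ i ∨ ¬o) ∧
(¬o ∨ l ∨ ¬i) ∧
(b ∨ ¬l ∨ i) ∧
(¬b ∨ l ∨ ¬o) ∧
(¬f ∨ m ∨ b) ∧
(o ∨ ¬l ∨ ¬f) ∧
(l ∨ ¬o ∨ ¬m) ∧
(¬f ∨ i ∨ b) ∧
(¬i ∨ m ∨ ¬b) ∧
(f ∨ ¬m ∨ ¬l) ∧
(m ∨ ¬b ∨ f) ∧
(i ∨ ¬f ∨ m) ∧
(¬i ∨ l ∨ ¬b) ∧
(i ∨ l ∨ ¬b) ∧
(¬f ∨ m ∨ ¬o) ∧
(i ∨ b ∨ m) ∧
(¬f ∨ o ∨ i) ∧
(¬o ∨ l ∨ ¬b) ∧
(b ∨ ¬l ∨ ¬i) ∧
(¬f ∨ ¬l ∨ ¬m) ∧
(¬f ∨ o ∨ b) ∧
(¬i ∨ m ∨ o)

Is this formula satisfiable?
Yes

Yes, the formula is satisfiable.

One satisfying assignment is: f=False, m=True, l=False, o=False, b=False, i=False

Verification: With this assignment, all 26 clauses evaluate to true.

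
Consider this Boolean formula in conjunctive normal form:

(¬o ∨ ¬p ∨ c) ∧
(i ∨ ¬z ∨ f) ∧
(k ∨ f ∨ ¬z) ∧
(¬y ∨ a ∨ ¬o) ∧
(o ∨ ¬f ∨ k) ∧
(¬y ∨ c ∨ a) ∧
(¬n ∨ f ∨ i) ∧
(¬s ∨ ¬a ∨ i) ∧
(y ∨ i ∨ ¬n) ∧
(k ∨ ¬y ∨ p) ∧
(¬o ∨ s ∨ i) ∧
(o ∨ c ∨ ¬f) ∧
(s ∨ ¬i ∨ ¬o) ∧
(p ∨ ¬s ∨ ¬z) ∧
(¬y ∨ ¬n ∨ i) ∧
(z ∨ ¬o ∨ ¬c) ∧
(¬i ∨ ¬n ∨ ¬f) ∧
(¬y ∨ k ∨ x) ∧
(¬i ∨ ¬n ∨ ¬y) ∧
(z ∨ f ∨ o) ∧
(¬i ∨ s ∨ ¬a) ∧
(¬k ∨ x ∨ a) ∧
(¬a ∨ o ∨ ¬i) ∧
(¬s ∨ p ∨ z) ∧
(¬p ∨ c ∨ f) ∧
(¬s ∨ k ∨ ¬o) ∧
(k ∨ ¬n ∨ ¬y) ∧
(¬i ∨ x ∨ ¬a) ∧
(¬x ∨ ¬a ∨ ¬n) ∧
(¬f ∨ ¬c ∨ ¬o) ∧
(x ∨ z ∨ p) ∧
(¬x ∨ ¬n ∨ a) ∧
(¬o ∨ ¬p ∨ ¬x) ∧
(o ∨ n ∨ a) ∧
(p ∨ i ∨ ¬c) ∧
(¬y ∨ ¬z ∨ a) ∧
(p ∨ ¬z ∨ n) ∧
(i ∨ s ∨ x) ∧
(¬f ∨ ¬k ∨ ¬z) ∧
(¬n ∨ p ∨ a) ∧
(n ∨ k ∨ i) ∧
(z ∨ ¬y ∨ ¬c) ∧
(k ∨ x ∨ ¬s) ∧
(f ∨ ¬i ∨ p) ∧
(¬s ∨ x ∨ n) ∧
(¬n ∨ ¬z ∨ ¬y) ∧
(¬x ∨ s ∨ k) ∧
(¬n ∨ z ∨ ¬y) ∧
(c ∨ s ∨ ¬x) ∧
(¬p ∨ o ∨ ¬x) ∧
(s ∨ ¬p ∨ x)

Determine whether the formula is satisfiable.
No

No, the formula is not satisfiable.

No assignment of truth values to the variables can make all 51 clauses true simultaneously.

The formula is UNSAT (unsatisfiable).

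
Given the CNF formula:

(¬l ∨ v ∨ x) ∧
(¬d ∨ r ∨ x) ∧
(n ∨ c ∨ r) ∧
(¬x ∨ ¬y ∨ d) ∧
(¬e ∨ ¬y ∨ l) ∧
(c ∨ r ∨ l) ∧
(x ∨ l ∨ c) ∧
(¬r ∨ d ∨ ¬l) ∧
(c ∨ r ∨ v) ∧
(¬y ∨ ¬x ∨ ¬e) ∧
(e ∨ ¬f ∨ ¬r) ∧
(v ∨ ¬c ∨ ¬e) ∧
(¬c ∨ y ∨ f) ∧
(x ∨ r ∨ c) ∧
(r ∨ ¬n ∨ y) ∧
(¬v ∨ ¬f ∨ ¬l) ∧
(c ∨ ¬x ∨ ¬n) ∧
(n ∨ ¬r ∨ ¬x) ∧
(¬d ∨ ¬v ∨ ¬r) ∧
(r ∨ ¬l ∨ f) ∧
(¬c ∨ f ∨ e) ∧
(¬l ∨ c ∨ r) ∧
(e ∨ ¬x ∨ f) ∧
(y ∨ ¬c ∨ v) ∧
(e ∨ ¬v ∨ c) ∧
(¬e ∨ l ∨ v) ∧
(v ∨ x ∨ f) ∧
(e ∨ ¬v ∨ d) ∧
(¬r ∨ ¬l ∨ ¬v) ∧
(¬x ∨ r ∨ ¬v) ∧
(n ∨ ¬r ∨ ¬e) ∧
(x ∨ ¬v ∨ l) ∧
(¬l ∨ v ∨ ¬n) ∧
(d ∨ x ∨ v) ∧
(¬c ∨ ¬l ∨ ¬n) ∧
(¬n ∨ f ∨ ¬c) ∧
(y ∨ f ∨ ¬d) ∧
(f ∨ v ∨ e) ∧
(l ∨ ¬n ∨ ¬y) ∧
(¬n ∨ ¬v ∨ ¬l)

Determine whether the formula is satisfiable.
Yes

Yes, the formula is satisfiable.

One satisfying assignment is: y=False, c=True, x=True, l=False, f=True, n=True, e=True, v=True, d=False, r=True

Verification: With this assignment, all 40 clauses evaluate to true.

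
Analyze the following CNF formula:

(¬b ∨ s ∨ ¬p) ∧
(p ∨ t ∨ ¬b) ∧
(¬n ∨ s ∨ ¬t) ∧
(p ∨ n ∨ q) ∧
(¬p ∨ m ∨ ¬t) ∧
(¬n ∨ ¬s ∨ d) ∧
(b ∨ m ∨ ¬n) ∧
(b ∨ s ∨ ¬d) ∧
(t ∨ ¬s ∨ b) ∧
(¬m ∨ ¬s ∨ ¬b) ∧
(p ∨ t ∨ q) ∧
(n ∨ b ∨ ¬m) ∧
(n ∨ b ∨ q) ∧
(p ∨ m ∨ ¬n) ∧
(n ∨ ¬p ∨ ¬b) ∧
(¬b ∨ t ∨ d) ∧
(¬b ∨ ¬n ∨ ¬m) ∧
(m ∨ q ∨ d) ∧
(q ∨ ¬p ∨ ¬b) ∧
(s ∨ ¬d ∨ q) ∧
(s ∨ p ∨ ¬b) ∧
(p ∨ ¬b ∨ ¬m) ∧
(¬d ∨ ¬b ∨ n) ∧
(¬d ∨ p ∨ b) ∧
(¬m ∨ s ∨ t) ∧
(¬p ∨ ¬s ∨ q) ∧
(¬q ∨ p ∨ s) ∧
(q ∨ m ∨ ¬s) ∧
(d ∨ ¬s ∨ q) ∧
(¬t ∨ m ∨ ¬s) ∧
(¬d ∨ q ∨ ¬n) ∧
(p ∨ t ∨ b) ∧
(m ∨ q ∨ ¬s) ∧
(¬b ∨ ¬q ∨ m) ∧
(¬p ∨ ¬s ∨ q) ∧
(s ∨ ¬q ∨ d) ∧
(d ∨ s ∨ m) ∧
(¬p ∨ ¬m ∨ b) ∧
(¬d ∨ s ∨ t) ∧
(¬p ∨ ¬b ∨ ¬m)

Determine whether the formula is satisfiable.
No

No, the formula is not satisfiable.

No assignment of truth values to the variables can make all 40 clauses true simultaneously.

The formula is UNSAT (unsatisfiable).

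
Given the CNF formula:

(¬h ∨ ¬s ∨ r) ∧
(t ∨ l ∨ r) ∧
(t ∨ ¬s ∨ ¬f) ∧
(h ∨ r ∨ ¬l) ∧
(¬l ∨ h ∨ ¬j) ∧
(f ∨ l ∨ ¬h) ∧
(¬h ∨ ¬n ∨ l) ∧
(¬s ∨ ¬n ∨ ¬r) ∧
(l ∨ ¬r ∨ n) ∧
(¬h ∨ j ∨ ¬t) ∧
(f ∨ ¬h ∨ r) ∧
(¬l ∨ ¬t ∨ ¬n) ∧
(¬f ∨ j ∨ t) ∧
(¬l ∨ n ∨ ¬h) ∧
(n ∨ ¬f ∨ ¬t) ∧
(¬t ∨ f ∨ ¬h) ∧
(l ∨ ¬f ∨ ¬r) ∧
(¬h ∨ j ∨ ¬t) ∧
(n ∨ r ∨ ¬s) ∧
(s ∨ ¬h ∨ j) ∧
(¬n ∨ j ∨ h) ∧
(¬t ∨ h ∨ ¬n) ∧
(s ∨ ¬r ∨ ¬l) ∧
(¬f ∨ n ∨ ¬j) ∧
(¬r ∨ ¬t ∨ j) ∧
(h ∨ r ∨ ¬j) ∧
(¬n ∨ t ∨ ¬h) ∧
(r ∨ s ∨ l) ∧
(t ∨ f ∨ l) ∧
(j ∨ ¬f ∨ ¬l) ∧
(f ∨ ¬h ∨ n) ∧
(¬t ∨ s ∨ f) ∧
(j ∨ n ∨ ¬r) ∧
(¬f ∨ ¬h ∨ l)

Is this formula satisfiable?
No

No, the formula is not satisfiable.

No assignment of truth values to the variables can make all 34 clauses true simultaneously.

The formula is UNSAT (unsatisfiable).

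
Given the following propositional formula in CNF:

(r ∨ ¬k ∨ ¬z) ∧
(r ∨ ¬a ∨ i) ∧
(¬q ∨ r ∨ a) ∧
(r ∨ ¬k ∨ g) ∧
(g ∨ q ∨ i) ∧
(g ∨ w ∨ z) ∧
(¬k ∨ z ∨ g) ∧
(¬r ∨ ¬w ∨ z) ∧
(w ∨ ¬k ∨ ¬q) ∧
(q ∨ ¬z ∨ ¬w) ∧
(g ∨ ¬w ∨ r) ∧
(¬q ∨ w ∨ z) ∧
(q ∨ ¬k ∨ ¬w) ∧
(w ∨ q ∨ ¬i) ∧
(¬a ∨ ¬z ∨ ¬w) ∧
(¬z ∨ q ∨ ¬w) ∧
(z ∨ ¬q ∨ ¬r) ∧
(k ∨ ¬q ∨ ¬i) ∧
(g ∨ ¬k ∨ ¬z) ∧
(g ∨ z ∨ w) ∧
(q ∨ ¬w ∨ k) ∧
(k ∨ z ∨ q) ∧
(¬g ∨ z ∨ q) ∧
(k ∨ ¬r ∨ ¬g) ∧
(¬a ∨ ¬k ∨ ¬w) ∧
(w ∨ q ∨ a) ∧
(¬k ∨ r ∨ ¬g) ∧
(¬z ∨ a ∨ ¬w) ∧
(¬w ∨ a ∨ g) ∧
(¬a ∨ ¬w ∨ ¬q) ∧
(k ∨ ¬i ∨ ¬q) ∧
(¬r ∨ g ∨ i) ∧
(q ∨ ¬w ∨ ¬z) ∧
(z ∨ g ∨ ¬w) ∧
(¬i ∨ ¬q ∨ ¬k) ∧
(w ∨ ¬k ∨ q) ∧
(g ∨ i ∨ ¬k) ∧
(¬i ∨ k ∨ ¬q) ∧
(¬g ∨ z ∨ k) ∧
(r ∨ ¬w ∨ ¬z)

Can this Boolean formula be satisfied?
No

No, the formula is not satisfiable.

No assignment of truth values to the variables can make all 40 clauses true simultaneously.

The formula is UNSAT (unsatisfiable).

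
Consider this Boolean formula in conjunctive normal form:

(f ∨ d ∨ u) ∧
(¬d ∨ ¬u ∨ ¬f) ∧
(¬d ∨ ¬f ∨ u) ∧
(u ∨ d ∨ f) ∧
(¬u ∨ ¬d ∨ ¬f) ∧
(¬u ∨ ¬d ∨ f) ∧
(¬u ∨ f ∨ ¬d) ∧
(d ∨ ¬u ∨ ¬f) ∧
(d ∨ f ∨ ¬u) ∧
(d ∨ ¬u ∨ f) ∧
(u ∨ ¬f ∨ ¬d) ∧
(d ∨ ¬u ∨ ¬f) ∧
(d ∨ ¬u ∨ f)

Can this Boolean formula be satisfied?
Yes

Yes, the formula is satisfiable.

One satisfying assignment is: f=False, u=False, d=True

Verification: With this assignment, all 13 clauses evaluate to true.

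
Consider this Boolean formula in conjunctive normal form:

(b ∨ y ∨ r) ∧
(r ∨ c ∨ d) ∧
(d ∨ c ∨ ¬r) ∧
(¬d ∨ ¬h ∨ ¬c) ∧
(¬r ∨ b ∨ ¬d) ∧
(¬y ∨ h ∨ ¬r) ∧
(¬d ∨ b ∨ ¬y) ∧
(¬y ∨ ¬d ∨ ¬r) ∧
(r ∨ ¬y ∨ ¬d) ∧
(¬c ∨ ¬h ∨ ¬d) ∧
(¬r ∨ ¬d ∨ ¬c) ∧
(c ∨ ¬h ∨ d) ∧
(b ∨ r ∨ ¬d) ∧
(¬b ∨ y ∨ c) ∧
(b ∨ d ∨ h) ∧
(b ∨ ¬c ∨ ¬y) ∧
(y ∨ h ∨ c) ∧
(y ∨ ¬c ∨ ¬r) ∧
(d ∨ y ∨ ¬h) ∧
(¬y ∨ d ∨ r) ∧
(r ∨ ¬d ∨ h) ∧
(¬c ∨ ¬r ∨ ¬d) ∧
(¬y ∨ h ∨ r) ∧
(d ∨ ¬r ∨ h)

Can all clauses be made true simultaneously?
Yes

Yes, the formula is satisfiable.

One satisfying assignment is: c=True, d=False, b=True, h=False, r=False, y=False

Verification: With this assignment, all 24 clauses evaluate to true.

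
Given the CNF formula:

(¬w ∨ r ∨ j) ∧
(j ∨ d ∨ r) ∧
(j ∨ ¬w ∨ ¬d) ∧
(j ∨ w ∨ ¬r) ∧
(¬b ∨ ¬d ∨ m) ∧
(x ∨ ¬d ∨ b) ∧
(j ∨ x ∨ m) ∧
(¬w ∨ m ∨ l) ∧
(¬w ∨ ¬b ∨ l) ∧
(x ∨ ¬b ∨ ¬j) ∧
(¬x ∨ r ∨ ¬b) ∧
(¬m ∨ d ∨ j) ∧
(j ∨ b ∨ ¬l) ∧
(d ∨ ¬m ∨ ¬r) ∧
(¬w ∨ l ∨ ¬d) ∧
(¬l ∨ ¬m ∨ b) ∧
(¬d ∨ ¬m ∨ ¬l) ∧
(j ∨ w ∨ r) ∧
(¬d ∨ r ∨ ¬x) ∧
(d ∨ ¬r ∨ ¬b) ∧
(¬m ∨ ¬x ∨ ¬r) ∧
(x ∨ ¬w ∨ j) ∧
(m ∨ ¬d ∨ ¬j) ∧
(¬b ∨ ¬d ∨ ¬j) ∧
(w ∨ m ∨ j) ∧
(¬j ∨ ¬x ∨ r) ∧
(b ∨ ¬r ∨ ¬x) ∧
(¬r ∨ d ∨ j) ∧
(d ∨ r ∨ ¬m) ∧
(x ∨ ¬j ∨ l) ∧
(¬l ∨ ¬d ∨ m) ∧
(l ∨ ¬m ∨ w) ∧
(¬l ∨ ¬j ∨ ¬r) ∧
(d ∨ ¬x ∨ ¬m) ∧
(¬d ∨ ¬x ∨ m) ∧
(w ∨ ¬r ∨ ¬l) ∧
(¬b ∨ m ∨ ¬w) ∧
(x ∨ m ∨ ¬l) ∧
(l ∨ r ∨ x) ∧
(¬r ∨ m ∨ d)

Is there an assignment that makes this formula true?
No

No, the formula is not satisfiable.

No assignment of truth values to the variables can make all 40 clauses true simultaneously.

The formula is UNSAT (unsatisfiable).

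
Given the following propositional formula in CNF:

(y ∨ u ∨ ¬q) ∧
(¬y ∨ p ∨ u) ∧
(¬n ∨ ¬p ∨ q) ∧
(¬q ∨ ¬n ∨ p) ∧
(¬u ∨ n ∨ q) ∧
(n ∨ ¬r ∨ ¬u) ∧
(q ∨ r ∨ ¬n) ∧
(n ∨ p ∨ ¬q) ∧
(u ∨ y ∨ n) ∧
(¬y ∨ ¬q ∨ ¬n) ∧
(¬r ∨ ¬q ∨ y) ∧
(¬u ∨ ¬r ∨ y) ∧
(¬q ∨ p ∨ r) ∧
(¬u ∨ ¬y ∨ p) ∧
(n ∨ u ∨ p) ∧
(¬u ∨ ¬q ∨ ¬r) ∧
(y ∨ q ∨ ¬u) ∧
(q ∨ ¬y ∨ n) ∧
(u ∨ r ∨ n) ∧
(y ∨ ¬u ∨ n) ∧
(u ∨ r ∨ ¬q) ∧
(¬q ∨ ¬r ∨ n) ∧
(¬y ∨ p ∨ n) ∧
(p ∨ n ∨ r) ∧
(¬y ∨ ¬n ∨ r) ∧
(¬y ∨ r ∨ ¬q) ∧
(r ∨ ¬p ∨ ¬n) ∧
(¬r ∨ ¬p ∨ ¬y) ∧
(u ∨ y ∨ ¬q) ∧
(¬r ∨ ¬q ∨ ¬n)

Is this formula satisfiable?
Yes

Yes, the formula is satisfiable.

One satisfying assignment is: n=True, p=False, q=False, u=False, r=True, y=False

Verification: With this assignment, all 30 clauses evaluate to true.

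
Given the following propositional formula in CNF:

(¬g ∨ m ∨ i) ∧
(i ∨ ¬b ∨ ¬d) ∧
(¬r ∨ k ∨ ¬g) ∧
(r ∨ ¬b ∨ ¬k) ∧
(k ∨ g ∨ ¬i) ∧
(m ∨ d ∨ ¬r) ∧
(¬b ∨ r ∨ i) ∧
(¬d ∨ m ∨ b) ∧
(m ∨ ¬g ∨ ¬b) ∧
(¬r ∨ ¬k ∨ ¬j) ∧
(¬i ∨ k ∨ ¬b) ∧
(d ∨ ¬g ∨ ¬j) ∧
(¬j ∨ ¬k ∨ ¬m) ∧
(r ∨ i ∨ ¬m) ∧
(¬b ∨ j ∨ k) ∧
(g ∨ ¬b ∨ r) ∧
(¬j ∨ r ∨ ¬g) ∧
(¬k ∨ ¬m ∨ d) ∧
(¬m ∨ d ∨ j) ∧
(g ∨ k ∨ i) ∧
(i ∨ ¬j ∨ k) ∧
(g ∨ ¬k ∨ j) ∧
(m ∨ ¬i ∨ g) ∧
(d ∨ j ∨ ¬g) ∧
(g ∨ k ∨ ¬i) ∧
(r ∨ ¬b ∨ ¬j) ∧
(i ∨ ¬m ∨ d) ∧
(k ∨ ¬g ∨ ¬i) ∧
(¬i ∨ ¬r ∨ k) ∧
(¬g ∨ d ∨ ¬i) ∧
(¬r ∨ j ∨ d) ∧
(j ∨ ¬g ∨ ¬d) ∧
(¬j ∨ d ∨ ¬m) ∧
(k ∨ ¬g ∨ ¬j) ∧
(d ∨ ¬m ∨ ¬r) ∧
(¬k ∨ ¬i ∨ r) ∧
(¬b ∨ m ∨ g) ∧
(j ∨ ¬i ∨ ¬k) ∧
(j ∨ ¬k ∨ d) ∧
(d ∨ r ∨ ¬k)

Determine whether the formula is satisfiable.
No

No, the formula is not satisfiable.

No assignment of truth values to the variables can make all 40 clauses true simultaneously.

The formula is UNSAT (unsatisfiable).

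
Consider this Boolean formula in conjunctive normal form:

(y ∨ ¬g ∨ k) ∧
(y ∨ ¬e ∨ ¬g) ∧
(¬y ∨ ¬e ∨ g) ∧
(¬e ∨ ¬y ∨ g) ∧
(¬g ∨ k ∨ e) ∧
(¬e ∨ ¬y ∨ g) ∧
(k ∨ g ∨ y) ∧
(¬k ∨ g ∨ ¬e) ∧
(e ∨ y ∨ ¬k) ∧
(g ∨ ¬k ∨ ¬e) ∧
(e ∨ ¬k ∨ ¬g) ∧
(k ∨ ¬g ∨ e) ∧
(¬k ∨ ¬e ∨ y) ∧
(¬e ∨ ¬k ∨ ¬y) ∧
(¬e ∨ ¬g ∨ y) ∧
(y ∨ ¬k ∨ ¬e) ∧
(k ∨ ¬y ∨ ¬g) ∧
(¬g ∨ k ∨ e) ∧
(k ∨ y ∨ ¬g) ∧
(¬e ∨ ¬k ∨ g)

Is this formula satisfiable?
Yes

Yes, the formula is satisfiable.

One satisfying assignment is: k=False, e=False, y=True, g=False

Verification: With this assignment, all 20 clauses evaluate to true.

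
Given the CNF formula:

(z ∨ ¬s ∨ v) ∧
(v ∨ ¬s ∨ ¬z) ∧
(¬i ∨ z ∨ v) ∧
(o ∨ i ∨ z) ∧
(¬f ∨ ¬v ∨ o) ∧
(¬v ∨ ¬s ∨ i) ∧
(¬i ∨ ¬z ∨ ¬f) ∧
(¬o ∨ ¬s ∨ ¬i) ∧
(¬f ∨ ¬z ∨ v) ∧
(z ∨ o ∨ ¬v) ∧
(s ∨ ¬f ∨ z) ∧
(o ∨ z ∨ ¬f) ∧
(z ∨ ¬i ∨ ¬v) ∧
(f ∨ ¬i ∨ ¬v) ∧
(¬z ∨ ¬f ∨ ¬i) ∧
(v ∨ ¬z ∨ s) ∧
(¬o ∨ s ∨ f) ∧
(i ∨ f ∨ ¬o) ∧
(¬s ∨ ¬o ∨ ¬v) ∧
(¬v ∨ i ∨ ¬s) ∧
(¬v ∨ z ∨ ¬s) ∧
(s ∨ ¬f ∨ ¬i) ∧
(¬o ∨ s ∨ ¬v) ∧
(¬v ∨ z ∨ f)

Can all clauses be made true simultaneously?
Yes

Yes, the formula is satisfiable.

One satisfying assignment is: v=True, i=False, f=False, z=True, s=False, o=False

Verification: With this assignment, all 24 clauses evaluate to true.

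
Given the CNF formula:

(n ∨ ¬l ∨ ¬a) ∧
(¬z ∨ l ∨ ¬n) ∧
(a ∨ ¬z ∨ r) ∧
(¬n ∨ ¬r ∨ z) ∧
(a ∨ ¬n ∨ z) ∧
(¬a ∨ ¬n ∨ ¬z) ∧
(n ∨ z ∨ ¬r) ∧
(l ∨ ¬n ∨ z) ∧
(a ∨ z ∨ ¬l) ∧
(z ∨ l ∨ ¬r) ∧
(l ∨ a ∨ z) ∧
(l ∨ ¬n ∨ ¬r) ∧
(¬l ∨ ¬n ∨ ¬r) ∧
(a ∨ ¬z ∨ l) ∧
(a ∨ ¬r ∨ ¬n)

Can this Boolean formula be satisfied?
Yes

Yes, the formula is satisfiable.

One satisfying assignment is: a=True, z=False, n=False, r=False, l=False

Verification: With this assignment, all 15 clauses evaluate to true.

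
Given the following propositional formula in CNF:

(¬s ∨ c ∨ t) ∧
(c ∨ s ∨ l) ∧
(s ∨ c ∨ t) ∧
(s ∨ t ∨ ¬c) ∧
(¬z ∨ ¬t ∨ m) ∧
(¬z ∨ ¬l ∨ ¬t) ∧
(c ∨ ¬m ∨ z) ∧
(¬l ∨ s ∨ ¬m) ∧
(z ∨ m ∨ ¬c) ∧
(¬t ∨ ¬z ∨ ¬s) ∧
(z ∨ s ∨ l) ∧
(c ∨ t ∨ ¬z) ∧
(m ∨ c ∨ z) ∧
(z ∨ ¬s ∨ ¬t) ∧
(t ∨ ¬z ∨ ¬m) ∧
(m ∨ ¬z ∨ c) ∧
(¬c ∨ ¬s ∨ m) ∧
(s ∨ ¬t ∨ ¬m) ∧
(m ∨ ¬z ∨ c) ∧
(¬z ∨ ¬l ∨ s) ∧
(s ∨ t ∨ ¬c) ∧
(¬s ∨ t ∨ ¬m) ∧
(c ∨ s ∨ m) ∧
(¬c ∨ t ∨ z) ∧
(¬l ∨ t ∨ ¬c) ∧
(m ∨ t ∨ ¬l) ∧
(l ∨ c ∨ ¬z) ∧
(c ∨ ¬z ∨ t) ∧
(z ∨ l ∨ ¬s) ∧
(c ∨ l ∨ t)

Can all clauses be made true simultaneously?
No

No, the formula is not satisfiable.

No assignment of truth values to the variables can make all 30 clauses true simultaneously.

The formula is UNSAT (unsatisfiable).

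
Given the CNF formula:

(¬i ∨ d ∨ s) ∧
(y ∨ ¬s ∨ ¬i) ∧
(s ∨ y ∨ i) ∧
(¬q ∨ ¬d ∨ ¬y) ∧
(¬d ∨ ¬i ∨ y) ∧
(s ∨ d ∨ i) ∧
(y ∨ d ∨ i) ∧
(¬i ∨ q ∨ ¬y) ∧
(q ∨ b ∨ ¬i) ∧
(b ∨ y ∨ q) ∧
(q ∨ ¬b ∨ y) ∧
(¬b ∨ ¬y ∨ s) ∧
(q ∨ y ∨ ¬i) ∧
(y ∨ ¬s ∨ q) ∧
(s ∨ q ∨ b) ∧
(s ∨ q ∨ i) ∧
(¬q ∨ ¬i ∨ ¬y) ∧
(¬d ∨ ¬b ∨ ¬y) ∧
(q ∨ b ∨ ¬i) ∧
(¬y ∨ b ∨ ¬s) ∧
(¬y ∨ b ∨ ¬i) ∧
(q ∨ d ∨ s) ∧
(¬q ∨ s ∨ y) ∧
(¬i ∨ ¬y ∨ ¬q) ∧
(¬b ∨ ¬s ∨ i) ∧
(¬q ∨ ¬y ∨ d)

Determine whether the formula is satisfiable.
Yes

Yes, the formula is satisfiable.

One satisfying assignment is: i=False, s=True, d=True, b=False, y=False, q=True

Verification: With this assignment, all 26 clauses evaluate to true.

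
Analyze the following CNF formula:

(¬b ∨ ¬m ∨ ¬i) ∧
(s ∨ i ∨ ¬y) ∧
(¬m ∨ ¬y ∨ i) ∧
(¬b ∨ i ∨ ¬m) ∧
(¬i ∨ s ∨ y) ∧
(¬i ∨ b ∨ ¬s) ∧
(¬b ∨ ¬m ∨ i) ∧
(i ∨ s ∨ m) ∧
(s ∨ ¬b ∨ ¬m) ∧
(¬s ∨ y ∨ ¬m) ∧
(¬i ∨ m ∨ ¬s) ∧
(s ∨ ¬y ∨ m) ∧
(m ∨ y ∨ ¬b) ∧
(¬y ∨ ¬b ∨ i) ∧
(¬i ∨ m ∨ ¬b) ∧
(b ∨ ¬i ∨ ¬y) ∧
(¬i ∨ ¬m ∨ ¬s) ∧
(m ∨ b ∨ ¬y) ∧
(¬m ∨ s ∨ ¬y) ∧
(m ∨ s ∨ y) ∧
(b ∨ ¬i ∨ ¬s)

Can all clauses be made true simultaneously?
Yes

Yes, the formula is satisfiable.

One satisfying assignment is: y=False, m=True, i=False, s=False, b=False

Verification: With this assignment, all 21 clauses evaluate to true.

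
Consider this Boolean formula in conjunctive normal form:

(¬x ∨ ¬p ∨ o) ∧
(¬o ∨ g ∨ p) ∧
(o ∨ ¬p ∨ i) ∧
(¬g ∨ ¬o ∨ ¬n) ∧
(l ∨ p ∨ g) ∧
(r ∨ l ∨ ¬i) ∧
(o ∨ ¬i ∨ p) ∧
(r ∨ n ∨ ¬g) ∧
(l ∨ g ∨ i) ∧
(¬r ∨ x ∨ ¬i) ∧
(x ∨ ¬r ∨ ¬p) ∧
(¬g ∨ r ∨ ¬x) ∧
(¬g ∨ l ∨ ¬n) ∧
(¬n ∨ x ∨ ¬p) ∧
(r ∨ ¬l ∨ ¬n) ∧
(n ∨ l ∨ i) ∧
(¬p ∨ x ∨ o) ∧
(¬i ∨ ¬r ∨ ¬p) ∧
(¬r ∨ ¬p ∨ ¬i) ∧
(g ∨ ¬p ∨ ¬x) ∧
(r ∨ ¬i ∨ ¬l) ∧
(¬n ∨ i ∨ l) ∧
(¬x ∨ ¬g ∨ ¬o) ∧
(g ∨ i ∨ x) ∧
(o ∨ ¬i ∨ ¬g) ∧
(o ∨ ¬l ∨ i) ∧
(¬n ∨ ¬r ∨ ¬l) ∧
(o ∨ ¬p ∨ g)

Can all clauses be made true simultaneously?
Yes

Yes, the formula is satisfiable.

One satisfying assignment is: o=True, r=True, p=False, l=True, i=False, n=False, x=False, g=True

Verification: With this assignment, all 28 clauses evaluate to true.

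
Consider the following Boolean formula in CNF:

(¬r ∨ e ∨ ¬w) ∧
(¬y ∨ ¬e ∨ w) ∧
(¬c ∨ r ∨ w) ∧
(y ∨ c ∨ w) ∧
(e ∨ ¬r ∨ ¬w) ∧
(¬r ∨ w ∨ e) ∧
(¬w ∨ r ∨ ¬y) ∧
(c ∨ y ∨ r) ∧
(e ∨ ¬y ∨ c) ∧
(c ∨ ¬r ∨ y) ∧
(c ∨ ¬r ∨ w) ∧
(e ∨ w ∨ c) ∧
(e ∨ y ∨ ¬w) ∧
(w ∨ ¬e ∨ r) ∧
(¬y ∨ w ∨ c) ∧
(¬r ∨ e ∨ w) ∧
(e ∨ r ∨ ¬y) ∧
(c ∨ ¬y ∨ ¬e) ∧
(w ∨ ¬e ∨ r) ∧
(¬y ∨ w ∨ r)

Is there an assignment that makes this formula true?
Yes

Yes, the formula is satisfiable.

One satisfying assignment is: r=False, w=True, y=False, c=True, e=True

Verification: With this assignment, all 20 clauses evaluate to true.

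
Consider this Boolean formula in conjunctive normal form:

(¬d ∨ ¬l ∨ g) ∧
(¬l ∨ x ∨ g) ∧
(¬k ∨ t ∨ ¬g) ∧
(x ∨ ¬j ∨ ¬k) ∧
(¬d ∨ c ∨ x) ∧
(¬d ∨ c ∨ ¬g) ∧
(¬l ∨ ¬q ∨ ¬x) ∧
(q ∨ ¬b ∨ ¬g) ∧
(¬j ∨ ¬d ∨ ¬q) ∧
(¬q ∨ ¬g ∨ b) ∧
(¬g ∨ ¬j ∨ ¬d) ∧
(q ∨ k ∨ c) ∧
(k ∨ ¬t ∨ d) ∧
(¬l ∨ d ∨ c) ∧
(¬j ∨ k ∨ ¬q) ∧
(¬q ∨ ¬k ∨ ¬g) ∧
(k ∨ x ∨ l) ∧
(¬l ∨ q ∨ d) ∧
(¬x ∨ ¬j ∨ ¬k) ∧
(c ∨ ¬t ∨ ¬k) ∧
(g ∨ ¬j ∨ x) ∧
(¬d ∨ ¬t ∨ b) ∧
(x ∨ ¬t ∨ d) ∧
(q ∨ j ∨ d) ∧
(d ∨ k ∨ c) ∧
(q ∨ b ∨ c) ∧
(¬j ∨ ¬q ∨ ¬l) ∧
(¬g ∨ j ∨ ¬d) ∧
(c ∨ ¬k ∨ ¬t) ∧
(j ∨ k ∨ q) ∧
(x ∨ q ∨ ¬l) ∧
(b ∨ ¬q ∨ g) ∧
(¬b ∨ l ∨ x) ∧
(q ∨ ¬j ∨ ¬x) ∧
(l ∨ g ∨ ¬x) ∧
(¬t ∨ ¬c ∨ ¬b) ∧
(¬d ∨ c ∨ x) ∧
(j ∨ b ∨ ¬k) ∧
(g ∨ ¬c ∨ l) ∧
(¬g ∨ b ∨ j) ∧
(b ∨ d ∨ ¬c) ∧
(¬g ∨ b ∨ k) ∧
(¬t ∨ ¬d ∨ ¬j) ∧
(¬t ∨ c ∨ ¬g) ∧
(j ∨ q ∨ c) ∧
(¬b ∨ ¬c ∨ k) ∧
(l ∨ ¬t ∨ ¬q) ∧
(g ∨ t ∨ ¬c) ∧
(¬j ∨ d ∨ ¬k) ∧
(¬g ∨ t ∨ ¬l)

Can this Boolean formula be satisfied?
No

No, the formula is not satisfiable.

No assignment of truth values to the variables can make all 50 clauses true simultaneously.

The formula is UNSAT (unsatisfiable).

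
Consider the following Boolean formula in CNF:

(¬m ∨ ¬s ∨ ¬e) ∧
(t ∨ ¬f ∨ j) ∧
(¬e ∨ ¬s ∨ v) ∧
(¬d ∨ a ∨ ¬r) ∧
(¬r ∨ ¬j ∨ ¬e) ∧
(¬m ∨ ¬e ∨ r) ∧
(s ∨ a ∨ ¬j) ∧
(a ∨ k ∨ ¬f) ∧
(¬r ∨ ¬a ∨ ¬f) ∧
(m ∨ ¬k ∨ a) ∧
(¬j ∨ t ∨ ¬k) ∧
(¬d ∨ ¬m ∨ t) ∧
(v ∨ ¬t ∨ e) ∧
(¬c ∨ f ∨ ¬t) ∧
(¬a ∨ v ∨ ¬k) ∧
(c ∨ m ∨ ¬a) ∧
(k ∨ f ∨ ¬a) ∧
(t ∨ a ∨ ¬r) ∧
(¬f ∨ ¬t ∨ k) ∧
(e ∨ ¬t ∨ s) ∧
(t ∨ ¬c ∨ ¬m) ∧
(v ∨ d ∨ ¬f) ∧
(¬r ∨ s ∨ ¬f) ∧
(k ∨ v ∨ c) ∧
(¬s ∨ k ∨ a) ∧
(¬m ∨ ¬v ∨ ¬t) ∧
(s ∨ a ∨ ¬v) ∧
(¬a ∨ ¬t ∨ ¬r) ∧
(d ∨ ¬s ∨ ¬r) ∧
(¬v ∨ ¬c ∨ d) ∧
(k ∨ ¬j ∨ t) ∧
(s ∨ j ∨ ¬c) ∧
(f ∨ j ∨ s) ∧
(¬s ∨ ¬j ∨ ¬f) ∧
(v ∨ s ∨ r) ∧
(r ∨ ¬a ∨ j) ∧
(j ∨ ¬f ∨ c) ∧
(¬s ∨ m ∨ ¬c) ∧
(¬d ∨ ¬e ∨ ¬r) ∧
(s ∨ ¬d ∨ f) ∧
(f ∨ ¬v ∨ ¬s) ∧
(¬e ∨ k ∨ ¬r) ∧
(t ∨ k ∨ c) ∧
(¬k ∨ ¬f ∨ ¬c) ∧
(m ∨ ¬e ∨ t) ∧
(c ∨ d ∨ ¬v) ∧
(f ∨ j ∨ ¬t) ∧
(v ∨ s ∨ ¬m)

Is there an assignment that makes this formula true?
Yes

Yes, the formula is satisfiable.

One satisfying assignment is: e=False, m=True, r=False, c=False, f=False, t=False, s=True, d=False, k=True, v=False, a=False, j=False

Verification: With this assignment, all 48 clauses evaluate to true.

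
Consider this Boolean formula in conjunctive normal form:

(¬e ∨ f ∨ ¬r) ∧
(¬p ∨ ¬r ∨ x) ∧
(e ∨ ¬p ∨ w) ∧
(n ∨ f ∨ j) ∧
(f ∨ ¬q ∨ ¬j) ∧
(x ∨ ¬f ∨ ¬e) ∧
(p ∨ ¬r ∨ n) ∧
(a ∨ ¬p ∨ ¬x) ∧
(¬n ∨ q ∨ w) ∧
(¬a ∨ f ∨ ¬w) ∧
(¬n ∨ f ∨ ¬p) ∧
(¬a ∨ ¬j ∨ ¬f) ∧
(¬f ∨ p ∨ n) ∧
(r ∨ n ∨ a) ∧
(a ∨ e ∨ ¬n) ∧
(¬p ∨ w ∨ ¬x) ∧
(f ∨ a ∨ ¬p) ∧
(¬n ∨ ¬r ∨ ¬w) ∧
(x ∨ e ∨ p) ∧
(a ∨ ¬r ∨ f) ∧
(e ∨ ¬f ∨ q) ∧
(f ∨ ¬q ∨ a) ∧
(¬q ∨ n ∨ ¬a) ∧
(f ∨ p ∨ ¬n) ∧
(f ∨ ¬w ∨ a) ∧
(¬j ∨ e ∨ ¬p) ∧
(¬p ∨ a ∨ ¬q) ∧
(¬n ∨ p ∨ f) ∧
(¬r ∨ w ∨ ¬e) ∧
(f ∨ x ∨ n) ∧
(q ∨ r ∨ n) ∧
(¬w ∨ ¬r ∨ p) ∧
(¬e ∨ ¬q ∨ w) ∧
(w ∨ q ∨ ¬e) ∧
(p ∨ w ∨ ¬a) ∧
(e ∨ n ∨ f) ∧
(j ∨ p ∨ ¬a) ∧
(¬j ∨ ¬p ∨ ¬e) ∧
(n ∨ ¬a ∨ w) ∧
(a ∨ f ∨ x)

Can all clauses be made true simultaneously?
Yes

Yes, the formula is satisfiable.

One satisfying assignment is: r=False, x=True, f=True, q=True, w=True, a=False, n=True, j=False, p=False, e=True

Verification: With this assignment, all 40 clauses evaluate to true.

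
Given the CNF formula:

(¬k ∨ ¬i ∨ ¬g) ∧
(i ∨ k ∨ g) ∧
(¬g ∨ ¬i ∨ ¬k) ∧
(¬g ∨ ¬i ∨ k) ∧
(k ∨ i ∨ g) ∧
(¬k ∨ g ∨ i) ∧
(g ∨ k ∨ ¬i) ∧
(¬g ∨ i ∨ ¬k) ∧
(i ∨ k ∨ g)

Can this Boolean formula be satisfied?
Yes

Yes, the formula is satisfiable.

One satisfying assignment is: g=False, k=True, i=True

Verification: With this assignment, all 9 clauses evaluate to true.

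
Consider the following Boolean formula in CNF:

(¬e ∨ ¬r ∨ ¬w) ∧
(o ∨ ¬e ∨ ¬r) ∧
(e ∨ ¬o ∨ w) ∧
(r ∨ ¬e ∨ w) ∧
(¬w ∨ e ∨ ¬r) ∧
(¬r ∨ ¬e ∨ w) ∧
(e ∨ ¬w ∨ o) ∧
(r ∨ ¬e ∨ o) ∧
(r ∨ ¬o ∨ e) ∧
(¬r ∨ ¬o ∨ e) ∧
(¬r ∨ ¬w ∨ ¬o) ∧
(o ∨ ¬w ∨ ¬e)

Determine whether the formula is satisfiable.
Yes

Yes, the formula is satisfiable.

One satisfying assignment is: w=False, e=False, o=False, r=False

Verification: With this assignment, all 12 clauses evaluate to true.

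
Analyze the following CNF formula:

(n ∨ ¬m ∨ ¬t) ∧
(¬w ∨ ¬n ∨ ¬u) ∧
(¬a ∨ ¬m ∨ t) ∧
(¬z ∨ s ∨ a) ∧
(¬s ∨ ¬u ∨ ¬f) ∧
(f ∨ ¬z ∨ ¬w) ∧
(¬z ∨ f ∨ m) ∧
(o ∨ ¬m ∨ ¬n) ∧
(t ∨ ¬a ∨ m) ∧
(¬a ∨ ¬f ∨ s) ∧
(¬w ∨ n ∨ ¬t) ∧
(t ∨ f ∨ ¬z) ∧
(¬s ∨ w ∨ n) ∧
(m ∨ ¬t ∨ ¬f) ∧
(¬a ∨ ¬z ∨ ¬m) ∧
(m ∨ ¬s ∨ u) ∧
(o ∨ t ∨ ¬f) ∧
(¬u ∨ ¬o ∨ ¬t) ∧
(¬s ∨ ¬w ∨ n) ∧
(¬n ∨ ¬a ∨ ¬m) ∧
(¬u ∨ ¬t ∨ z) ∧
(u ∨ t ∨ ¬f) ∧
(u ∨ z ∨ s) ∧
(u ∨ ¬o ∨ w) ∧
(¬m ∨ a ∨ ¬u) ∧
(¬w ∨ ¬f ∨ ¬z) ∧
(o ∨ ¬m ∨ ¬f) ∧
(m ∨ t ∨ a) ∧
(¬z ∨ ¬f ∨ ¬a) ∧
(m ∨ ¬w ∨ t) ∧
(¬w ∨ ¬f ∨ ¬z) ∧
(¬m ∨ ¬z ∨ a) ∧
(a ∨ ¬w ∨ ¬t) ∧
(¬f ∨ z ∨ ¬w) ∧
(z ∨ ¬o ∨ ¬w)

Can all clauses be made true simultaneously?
No

No, the formula is not satisfiable.

No assignment of truth values to the variables can make all 35 clauses true simultaneously.

The formula is UNSAT (unsatisfiable).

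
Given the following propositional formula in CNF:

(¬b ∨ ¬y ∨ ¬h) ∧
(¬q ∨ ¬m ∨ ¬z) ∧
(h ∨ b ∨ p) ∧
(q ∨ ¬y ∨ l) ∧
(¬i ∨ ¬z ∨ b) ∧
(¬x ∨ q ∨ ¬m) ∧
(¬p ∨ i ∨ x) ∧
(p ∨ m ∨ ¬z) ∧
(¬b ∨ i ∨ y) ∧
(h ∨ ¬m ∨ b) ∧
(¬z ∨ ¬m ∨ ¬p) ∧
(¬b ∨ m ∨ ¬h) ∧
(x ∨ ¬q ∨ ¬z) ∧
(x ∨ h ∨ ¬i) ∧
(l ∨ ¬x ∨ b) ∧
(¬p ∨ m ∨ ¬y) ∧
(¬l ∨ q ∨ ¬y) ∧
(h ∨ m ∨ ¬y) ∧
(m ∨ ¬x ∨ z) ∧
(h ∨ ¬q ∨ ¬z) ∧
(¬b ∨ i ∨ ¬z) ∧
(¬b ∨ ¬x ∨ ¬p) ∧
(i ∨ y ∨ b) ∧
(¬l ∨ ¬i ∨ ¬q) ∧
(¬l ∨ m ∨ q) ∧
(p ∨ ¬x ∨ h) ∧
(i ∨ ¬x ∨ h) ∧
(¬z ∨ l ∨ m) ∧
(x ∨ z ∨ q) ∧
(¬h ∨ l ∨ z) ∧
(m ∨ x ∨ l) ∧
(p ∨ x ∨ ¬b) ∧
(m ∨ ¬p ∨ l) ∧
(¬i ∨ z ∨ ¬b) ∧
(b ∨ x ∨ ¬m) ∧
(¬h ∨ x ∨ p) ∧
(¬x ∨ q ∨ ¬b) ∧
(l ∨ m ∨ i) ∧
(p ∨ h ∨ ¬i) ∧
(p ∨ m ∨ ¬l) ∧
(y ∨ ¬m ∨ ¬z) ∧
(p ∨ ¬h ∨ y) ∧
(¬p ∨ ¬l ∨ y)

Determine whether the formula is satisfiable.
Yes

Yes, the formula is satisfiable.

One satisfying assignment is: q=True, h=True, b=False, y=True, p=False, x=True, l=True, m=True, z=False, i=False

Verification: With this assignment, all 43 clauses evaluate to true.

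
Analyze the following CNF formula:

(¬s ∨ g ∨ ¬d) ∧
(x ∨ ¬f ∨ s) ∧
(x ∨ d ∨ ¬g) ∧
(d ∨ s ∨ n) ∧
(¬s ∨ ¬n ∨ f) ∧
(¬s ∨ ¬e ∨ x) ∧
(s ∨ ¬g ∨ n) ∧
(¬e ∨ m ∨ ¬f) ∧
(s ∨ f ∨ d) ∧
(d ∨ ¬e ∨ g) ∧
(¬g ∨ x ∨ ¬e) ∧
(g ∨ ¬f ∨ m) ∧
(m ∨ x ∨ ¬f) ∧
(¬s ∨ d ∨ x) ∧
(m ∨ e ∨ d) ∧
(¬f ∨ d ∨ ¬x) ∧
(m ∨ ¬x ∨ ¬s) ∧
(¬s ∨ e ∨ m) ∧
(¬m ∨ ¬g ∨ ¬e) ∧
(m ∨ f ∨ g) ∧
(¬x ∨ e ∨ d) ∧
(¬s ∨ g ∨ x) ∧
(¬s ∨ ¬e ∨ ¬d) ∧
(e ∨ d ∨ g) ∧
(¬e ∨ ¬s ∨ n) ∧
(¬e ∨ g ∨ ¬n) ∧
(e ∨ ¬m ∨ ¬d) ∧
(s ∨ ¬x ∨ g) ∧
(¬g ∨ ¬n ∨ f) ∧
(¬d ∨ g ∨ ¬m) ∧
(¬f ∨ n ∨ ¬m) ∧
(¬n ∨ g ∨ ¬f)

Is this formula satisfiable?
Yes

Yes, the formula is satisfiable.

One satisfying assignment is: d=True, m=False, g=True, e=False, x=True, n=True, s=False, f=True

Verification: With this assignment, all 32 clauses evaluate to true.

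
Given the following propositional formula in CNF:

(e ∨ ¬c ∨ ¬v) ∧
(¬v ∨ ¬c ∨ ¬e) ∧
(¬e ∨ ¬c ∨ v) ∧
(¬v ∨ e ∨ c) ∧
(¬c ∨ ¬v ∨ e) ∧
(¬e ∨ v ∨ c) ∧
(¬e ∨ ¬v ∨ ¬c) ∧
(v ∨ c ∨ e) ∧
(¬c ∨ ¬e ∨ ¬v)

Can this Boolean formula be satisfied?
Yes

Yes, the formula is satisfiable.

One satisfying assignment is: e=False, c=True, v=False

Verification: With this assignment, all 9 clauses evaluate to true.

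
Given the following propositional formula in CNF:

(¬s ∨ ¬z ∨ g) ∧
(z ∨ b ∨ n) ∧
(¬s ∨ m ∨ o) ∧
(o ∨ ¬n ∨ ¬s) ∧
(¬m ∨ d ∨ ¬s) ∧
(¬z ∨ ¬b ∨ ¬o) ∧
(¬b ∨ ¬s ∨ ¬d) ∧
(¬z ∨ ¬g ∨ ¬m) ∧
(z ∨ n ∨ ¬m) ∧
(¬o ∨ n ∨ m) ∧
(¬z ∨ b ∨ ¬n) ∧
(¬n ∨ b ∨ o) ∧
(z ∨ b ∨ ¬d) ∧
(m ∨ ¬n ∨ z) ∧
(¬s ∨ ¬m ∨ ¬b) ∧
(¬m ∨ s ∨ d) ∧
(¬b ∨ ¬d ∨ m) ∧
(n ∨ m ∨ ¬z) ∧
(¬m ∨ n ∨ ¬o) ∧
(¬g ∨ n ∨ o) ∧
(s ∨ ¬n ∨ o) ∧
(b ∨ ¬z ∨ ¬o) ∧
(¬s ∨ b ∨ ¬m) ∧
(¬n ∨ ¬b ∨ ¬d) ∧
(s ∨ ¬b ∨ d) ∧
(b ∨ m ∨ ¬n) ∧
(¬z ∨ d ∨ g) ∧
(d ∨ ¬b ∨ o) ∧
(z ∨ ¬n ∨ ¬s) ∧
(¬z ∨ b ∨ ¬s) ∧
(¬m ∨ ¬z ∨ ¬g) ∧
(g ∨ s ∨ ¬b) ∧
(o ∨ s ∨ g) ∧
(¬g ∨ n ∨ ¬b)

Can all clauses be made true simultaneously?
No

No, the formula is not satisfiable.

No assignment of truth values to the variables can make all 34 clauses true simultaneously.

The formula is UNSAT (unsatisfiable).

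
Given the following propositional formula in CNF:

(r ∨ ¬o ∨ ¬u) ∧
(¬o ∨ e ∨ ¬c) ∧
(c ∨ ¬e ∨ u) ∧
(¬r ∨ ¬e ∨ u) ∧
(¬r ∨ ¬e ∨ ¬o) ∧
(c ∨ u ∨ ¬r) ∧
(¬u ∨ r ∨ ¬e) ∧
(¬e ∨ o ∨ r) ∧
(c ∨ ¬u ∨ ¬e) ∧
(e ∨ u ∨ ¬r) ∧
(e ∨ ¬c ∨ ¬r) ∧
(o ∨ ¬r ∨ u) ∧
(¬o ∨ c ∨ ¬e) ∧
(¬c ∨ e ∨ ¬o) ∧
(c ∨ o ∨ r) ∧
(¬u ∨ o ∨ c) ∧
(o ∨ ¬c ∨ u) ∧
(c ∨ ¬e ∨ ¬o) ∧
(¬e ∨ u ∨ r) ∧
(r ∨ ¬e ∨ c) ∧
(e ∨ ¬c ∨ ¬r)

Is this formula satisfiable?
Yes

Yes, the formula is satisfiable.

One satisfying assignment is: e=False, r=False, c=False, u=False, o=True

Verification: With this assignment, all 21 clauses evaluate to true.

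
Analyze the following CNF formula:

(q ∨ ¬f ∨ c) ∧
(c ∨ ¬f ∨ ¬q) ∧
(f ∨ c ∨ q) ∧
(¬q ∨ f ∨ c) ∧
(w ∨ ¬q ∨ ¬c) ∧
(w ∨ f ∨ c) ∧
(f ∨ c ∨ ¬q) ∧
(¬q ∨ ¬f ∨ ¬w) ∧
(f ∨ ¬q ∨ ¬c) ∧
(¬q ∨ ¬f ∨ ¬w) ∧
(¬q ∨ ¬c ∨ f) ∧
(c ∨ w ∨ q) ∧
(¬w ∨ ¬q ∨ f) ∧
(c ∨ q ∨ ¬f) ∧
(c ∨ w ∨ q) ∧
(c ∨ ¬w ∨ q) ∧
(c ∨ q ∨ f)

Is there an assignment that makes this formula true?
Yes

Yes, the formula is satisfiable.

One satisfying assignment is: q=False, f=False, c=True, w=False

Verification: With this assignment, all 17 clauses evaluate to true.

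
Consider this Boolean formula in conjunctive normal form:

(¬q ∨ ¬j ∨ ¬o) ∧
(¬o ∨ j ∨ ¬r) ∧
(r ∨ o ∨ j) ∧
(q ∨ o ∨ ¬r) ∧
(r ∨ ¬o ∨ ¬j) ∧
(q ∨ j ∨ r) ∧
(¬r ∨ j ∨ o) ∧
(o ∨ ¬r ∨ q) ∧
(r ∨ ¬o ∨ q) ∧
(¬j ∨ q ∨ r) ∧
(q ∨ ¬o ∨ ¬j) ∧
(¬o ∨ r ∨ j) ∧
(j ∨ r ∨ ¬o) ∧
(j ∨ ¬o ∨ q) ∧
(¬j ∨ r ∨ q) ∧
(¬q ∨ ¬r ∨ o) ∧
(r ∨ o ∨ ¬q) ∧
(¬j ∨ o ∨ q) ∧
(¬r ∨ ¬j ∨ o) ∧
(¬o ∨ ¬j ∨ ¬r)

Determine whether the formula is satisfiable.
No

No, the formula is not satisfiable.

No assignment of truth values to the variables can make all 20 clauses true simultaneously.

The formula is UNSAT (unsatisfiable).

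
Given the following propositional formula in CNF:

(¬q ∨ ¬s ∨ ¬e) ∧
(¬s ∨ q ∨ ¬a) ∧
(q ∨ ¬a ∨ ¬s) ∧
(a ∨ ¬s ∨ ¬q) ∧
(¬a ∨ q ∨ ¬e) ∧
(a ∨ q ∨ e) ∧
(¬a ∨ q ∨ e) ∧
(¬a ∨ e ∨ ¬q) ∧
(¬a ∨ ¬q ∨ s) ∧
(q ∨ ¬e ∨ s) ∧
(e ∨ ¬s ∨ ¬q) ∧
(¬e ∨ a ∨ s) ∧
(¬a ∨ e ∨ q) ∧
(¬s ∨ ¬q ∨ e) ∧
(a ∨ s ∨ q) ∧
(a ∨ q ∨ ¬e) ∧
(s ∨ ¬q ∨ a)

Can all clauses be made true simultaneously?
No

No, the formula is not satisfiable.

No assignment of truth values to the variables can make all 17 clauses true simultaneously.

The formula is UNSAT (unsatisfiable).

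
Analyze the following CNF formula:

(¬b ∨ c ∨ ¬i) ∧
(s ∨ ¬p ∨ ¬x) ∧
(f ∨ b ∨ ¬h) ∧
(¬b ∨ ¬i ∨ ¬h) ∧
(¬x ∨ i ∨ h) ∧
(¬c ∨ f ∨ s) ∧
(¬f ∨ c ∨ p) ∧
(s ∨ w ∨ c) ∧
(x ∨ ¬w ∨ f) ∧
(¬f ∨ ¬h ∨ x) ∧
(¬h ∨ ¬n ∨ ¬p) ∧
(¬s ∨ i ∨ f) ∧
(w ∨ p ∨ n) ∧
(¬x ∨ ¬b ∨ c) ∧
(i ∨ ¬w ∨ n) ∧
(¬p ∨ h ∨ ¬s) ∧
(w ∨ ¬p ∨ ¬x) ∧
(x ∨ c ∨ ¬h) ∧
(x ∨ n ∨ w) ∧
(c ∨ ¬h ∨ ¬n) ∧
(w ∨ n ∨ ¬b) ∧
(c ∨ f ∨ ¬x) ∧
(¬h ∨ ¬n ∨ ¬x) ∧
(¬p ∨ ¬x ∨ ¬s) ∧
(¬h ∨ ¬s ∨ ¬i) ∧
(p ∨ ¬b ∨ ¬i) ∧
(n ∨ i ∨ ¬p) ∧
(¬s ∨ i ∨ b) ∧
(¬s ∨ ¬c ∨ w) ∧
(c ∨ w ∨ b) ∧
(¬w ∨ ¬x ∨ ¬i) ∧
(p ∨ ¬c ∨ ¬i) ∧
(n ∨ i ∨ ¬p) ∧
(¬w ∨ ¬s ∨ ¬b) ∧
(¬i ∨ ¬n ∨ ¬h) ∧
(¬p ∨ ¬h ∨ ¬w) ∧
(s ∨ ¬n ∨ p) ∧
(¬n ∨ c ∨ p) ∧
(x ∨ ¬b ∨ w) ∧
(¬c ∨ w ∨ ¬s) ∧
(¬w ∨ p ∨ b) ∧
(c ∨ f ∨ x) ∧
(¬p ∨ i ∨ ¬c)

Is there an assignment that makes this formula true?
Yes

Yes, the formula is satisfiable.

One satisfying assignment is: x=False, w=False, n=True, b=False, h=False, s=False, i=True, c=True, p=True, f=True

Verification: With this assignment, all 43 clauses evaluate to true.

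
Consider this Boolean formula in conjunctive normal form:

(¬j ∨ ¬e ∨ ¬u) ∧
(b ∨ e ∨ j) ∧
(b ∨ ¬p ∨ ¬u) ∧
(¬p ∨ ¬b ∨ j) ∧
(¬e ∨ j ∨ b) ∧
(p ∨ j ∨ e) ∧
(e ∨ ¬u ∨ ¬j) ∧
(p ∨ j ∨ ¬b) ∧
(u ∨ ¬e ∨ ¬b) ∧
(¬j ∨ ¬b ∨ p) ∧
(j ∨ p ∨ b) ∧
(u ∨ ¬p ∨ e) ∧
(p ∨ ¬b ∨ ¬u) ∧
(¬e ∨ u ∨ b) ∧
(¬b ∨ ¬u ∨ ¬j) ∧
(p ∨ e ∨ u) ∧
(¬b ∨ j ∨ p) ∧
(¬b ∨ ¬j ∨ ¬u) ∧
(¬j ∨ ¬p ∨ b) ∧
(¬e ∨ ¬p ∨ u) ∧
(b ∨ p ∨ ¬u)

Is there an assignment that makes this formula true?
No

No, the formula is not satisfiable.

No assignment of truth values to the variables can make all 21 clauses true simultaneously.

The formula is UNSAT (unsatisfiable).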